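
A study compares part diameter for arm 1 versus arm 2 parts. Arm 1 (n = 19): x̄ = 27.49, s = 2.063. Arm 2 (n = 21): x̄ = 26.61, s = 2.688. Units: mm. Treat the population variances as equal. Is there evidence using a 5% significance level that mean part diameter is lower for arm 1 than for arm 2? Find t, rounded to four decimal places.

1.1522

Let group 1 = arm 1, group 2 = arm 2. H0: μ_1 = μ_2; H1: μ_1 < μ_2 (two-sample pooled-variance t-test, left-tailed).
s_p² = [(19−1)·2.063² + (21−1)·2.688²]/(19+21−2) = 5.8188
t = (27.49 − 26.61)/√[5.8188·(1/19 + 1/21)] = 1.1522
df = n₁ + n₂ − 2 = 38
p-value = P(T ≤ 1.1522) ≈ 0.8718
Since p ≈ 0.8718 > α = 0.05, fail to reject H0; the evidence is not statistically significant.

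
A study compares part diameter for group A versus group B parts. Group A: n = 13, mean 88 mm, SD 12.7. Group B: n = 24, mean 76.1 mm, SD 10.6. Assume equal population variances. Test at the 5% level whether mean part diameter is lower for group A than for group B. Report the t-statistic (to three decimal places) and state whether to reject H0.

t = 3.041; fail to reject H0

Let group 1 = group A, group 2 = group B. H0: μ_1 = μ_2; H1: μ_1 < μ_2 (two-sample pooled-variance t-test, left-tailed).
s_p² = [(13−1)·12.7² + (24−1)·10.6²]/(13+24−2) = 129.136
t = (88 − 76.1)/√[129.136·(1/13 + 1/24)] = 3.041
df = n₁ + n₂ − 2 = 35
p-value = P(T ≤ 3.041) ≈ 0.998
Since p ≈ 0.998 > α = 0.05, fail to reject H0; the evidence is not statistically significant.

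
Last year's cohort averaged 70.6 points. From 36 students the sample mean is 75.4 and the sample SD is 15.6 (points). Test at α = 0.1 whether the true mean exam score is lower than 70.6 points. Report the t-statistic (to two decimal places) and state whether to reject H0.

t = 1.85; fail to reject H0

H0: μ = 70.6; H1: μ < 70.6 (one-sample t-test, left-tailed).
t = (x̄ − μ₀)/(s/√n) = (75.4 − 70.6)/(15.6/√36) = 1.85
df = n − 1 = 35
p-value = P(T ≤ 1.85) ≈ 0.963
Since p ≈ 0.963 > α = 0.1, fail to reject H0; the data do not provide sufficient evidence against H0.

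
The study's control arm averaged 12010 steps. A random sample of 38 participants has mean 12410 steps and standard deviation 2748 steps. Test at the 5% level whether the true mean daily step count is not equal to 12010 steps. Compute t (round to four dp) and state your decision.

H0: μ = 12010; H1: μ ≠ 12010 (one-sample t-test, two-sided).
t = (x̄ − μ₀)/(s/√n) = (12410 − 12010)/(2748/√38) = 0.8973
df = n − 1 = 37
Two-sided p-value ≈ 0.375
Since p ≈ 0.375 > α = 0.05, fail to reject H0; the data do not provide sufficient evidence against H0.

t = 0.8973; fail to reject H0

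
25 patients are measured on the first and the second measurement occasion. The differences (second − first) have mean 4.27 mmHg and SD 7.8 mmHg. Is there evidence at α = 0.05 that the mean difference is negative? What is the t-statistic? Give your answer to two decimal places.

2.74

H0: μ_d = 0; H1: μ_d < 0 (paired t-test on the differences, left-tailed).
t = d̄/(s_d/√n) = 4.27/(7.8/√25) = 2.74
df = n − 1 = 24
p-value = P(T ≤ 2.74) ≈ 0.994
Since p ≈ 0.994 > α = 0.05, fail to reject H0; the evidence is not statistically significant.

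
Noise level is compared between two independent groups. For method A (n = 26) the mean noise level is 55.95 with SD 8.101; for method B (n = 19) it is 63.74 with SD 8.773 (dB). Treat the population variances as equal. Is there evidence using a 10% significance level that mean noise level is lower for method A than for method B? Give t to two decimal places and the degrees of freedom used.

t = -3.08, df = 43

Let group 1 = method A, group 2 = method B. H0: μ_1 = μ_2; H1: μ_1 < μ_2 (two-sample pooled-variance t-test, left-tailed).
s_p² = [(26−1)·8.101² + (19−1)·8.773²]/(26+19−2) = 70.3729
t = (55.95 − 63.74)/√[70.3729·(1/26 + 1/19)] = -3.08
df = n₁ + n₂ − 2 = 43
p-value = P(T ≤ -3.08) ≈ 0.002
Since p ≈ 0.002 < α = 0.1, reject H0; the data support H1.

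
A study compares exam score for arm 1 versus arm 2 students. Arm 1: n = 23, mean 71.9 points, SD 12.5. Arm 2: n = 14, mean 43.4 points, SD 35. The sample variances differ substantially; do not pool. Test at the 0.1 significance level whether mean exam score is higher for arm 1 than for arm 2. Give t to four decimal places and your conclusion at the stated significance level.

Let group 1 = arm 1, group 2 = arm 2. H0: μ_1 = μ_2; H1: μ_1 > μ_2 (Welch's two-sample t-test, right-tailed).
t = (x̄_1 − x̄_2)/√(s_1²/n_1 + s_2²/n_2) = (71.9 − 43.4)/√(12.5²/23 + 35²/14) = 2.9350
Welch–Satterthwaite df ≈ 15.04
p-value = P(T ≥ 2.9350) ≈ 0.005
Since p ≈ 0.005 < α = 0.1, reject H0; the data support H1.

t = 2.9350; reject H0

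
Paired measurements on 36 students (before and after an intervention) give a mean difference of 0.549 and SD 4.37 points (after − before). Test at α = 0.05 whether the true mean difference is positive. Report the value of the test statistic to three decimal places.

H0: μ_d = 0; H1: μ_d > 0 (paired t-test on the differences, right-tailed).
t = d̄/(s_d/√n) = 0.549/(4.37/√36) = 0.754
df = n − 1 = 35
p-value = P(T ≥ 0.754) ≈ 0.228
Since p ≈ 0.228 > α = 0.05, fail to reject H0; the evidence is not statistically significant.

0.754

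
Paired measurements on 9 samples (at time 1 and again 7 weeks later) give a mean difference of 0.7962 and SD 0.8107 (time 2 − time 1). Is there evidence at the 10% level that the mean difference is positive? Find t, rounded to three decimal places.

H0: μ_d = 0; H1: μ_d > 0 (paired t-test on the differences, right-tailed).
t = d̄/(s_d/√n) = 0.7962/(0.8107/√9) = 2.946
df = n − 1 = 8
p-value = P(T ≥ 2.946) ≈ 0.0093
Since p ≈ 0.0093 < α = 0.1, reject H0; the data support H1.

2.946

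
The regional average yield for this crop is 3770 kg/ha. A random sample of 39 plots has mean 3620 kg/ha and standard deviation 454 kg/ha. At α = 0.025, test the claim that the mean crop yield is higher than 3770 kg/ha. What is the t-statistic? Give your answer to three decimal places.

H0: μ = 3770; H1: μ > 3770 (one-sample t-test, right-tailed).
t = (x̄ − μ₀)/(s/√n) = (3620 − 3770)/(454/√39) = -2.063
df = n − 1 = 38
p-value = P(T ≥ -2.063) ≈ 0.9770
Since p ≈ 0.9770 > α = 0.025, fail to reject H0; the data do not provide sufficient evidence against H0.

-2.063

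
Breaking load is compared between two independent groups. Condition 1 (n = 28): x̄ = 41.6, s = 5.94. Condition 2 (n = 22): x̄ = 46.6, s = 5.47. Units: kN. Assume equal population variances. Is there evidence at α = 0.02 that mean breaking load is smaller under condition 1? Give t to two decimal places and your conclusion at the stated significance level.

Let group 1 = condition 1, group 2 = condition 2. H0: μ_1 = μ_2; H1: μ_1 < μ_2 (two-sample pooled-variance t-test, left-tailed).
s_p² = [(28−1)·5.94² + (22−1)·5.47²]/(28+22−2) = 32.9374
t = (41.6 − 46.6)/√[32.9374·(1/28 + 1/22)] = -3.06
df = n₁ + n₂ − 2 = 48
p-value = P(T ≤ -3.06) ≈ 0.002
Since p ≈ 0.002 < α = 0.02, reject H0; the data support H1.

t = -3.06; reject H0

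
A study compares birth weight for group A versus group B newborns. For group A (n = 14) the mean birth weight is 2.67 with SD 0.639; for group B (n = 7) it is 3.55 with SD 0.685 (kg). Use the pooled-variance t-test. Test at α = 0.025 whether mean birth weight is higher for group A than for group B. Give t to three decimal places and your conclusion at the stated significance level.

t = -2.907; fail to reject H0

Let group 1 = group A, group 2 = group B. H0: μ_1 = μ_2; H1: μ_1 > μ_2 (two-sample pooled-variance t-test, right-tailed).
s_p² = [(14−1)·0.639² + (7−1)·0.685²]/(14+7−2) = 0.427554
t = (2.67 − 3.55)/√[0.427554·(1/14 + 1/7)] = -2.907
df = n₁ + n₂ − 2 = 19
p-value = P(T ≥ -2.907) ≈ 0.9955
Since p ≈ 0.9955 > α = 0.025, fail to reject H0; the data do not provide sufficient evidence against H0.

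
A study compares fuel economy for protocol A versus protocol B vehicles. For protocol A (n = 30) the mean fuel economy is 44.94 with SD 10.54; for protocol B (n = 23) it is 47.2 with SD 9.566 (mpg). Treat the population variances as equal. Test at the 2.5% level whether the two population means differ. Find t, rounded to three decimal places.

-0.805

Let group 1 = protocol A, group 2 = protocol B. H0: μ_1 = μ_2; H1: μ_1 ≠ μ_2 (two-sample pooled-variance t-test, two-sided).
s_p² = [(30−1)·10.54² + (23−1)·9.566²]/(30+23−2) = 102.644
t = (44.94 − 47.2)/√[102.644·(1/30 + 1/23)] = -0.805
df = n₁ + n₂ − 2 = 51
Two-sided p-value ≈ 0.4246
Since p ≈ 0.4246 > α = 0.025, fail to reject H0; the data do not provide sufficient evidence against H0.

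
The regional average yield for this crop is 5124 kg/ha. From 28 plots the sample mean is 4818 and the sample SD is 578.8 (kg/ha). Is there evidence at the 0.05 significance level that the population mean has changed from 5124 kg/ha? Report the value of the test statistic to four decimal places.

H0: μ = 5124; H1: μ ≠ 5124 (one-sample t-test, two-sided).
t = (x̄ − μ₀)/(s/√n) = (4818 − 5124)/(578.8/√28) = -2.7975
df = n − 1 = 27
Two-sided p-value ≈ 0.009
Since p ≈ 0.009 < α = 0.05, reject H0; the evidence is statistically significant.

-2.7975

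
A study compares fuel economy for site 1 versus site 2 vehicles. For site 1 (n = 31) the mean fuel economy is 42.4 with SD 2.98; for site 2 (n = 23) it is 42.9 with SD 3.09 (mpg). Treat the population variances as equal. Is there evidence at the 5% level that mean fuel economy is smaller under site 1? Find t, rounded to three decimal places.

Let group 1 = site 1, group 2 = site 2. H0: μ_1 = μ_2; H1: μ_1 < μ_2 (two-sample pooled-variance t-test, left-tailed).
s_p² = [(31−1)·2.98² + (23−1)·3.09²]/(31+23−2) = 9.16289
t = (42.4 − 42.9)/√[9.16289·(1/31 + 1/23)] = -0.600
df = n₁ + n₂ − 2 = 52
p-value = P(T ≤ -0.600) ≈ 0.275
Since p ≈ 0.275 > α = 0.05, fail to reject H0; the evidence is not statistically significant.

-0.600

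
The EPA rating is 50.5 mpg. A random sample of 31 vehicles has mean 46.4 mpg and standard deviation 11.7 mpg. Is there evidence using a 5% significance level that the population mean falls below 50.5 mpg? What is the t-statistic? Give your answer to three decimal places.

-1.951

H0: μ = 50.5; H1: μ < 50.5 (one-sample t-test, left-tailed).
t = (x̄ − μ₀)/(s/√n) = (46.4 − 50.5)/(11.7/√31) = -1.951
df = n − 1 = 30
p-value = P(T ≤ -1.951) ≈ 0.0302
Since p ≈ 0.0302 < α = 0.05, reject H0; the evidence is statistically significant.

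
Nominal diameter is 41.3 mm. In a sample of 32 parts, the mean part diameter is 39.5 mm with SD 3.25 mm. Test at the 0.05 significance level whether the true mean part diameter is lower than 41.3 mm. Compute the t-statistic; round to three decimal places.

-3.133

H0: μ = 41.3; H1: μ < 41.3 (one-sample t-test, left-tailed).
t = (x̄ − μ₀)/(s/√n) = (39.5 − 41.3)/(3.25/√32) = -3.133
df = n − 1 = 31
p-value = P(T ≤ -3.133) ≈ 0.002
Since p ≈ 0.002 < α = 0.05, reject H0; the evidence is statistically significant.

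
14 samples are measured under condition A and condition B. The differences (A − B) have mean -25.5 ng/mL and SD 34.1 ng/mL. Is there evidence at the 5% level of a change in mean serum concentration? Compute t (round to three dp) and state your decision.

t = -2.798; reject H0

H0: μ_d = 0; H1: μ_d ≠ 0 (paired t-test on the differences, two-sided).
t = d̄/(s_d/√n) = -25.5/(34.1/√14) = -2.798
df = n − 1 = 13
Two-sided p-value ≈ 0.015
Since p ≈ 0.015 < α = 0.05, reject H0; the data support H1.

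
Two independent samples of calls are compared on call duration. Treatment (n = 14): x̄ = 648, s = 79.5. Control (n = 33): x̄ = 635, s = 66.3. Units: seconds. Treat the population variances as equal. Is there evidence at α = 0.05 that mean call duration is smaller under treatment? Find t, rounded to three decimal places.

0.579

Let group 1 = treatment, group 2 = control. H0: μ_1 = μ_2; H1: μ_1 < μ_2 (two-sample pooled-variance t-test, left-tailed).
s_p² = [(14−1)·79.5² + (33−1)·66.3²]/(14+33−2) = 4951.67
t = (648 − 635)/√[4951.67·(1/14 + 1/33)] = 0.579
df = n₁ + n₂ − 2 = 45
p-value = P(T ≤ 0.579) ≈ 0.717
Since p ≈ 0.717 > α = 0.05, fail to reject H0; the data do not provide sufficient evidence against H0.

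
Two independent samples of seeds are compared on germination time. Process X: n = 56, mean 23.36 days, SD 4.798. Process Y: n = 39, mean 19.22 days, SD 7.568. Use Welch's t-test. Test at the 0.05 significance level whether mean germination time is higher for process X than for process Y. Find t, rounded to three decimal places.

Let group 1 = process X, group 2 = process Y. H0: μ_1 = μ_2; H1: μ_1 > μ_2 (Welch's two-sample t-test, right-tailed).
t = (x̄_1 − x̄_2)/√(s_1²/n_1 + s_2²/n_2) = (23.36 − 19.22)/√(4.798²/56 + 7.568²/39) = 3.020
Welch–Satterthwaite df ≈ 59.05
p-value = P(T ≥ 3.020) ≈ 0.0019
Since p ≈ 0.0019 < α = 0.05, reject H0; the evidence is statistically significant.

3.020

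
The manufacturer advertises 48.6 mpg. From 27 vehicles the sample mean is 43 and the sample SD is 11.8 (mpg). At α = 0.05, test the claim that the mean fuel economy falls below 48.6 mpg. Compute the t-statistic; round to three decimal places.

H0: μ = 48.6; H1: μ < 48.6 (one-sample t-test, left-tailed).
t = (x̄ − μ₀)/(s/√n) = (43 − 48.6)/(11.8/√27) = -2.466
df = n − 1 = 26
p-value = P(T ≤ -2.466) ≈ 0.010
Since p ≈ 0.010 < α = 0.05, reject H0; the data support H1.

-2.466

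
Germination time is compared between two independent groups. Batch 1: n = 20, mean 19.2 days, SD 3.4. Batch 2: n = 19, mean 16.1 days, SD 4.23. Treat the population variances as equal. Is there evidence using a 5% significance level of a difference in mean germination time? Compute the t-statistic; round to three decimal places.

Let group 1 = batch 1, group 2 = batch 2. H0: μ_1 = μ_2; H1: μ_1 ≠ μ_2 (two-sample pooled-variance t-test, two-sided).
s_p² = [(20−1)·3.4² + (19−1)·4.23²]/(20+19−2) = 14.6409
t = (19.2 − 16.1)/√[14.6409·(1/20 + 1/19)] = 2.529
df = n₁ + n₂ − 2 = 37
Two-sided p-value ≈ 0.016
Since p ≈ 0.016 < α = 0.05, reject H0; the data support H1.

2.529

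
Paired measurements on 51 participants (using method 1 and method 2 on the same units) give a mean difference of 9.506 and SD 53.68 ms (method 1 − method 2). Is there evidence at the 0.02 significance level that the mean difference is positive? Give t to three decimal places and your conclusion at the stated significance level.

H0: μ_d = 0; H1: μ_d > 0 (paired t-test on the differences, right-tailed).
t = d̄/(s_d/√n) = 9.506/(53.68/√51) = 1.265
df = n − 1 = 50
p-value = P(T ≥ 1.265) ≈ 0.106
Since p ≈ 0.106 > α = 0.02, fail to reject H0; the evidence is not statistically significant.

t = 1.265; fail to reject H0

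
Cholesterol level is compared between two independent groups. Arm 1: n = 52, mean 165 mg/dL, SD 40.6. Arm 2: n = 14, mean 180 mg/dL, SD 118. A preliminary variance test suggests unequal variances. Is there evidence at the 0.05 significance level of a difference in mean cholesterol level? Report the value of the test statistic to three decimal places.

Let group 1 = arm 1, group 2 = arm 2. H0: μ_1 = μ_2; H1: μ_1 ≠ μ_2 (Welch's two-sample t-test, two-sided).
t = (x̄_1 − x̄_2)/√(s_1²/n_1 + s_2²/n_2) = (165 − 180)/√(40.6²/52 + 118²/14) = -0.468
Welch–Satterthwaite df ≈ 13.84
Two-sided p-value ≈ 0.6469
Since p ≈ 0.6469 > α = 0.05, fail to reject H0; the data do not provide sufficient evidence against H0.

-0.468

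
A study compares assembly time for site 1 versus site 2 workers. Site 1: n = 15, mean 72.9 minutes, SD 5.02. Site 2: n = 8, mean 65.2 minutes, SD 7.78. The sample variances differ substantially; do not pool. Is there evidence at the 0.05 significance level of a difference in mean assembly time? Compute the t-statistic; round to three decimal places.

Let group 1 = site 1, group 2 = site 2. H0: μ_1 = μ_2; H1: μ_1 ≠ μ_2 (Welch's two-sample t-test, two-sided).
t = (x̄_1 − x̄_2)/√(s_1²/n_1 + s_2²/n_2) = (72.9 − 65.2)/√(5.02²/15 + 7.78²/8) = 2.532
Welch–Satterthwaite df ≈ 10.20
Two-sided p-value ≈ 0.0293
Since p ≈ 0.0293 < α = 0.05, reject H0; the evidence is statistically significant.

2.532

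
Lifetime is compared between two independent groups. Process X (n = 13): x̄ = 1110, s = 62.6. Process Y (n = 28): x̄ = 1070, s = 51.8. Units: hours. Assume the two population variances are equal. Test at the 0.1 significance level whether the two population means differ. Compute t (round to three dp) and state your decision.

t = 2.153; reject H0

Let group 1 = process X, group 2 = process Y. H0: μ_1 = μ_2; H1: μ_1 ≠ μ_2 (two-sample pooled-variance t-test, two-sided).
s_p² = [(13−1)·62.6² + (28−1)·51.8²]/(13+28−2) = 3063.4
t = (1110 − 1070)/√[3063.4·(1/13 + 1/28)] = 2.153
df = n₁ + n₂ − 2 = 39
Two-sided p-value ≈ 0.0375
Since p ≈ 0.0375 < α = 0.1, reject H0; the evidence is statistically significant.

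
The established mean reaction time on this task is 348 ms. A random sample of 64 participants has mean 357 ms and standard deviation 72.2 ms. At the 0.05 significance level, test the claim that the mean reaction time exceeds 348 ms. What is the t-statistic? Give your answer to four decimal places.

H0: μ = 348; H1: μ > 348 (one-sample t-test, right-tailed).
t = (x̄ − μ₀)/(s/√n) = (357 − 348)/(72.2/√64) = 0.9972
df = n − 1 = 63
p-value = P(T ≥ 0.9972) ≈ 0.1612
Since p ≈ 0.1612 > α = 0.05, fail to reject H0; the data do not provide sufficient evidence against H0.

0.9972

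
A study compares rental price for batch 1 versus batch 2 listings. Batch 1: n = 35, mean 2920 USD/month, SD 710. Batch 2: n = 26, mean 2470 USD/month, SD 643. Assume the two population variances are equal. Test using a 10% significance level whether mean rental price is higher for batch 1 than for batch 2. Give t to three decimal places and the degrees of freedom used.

Let group 1 = batch 1, group 2 = batch 2. H0: μ_1 = μ_2; H1: μ_1 > μ_2 (two-sample pooled-variance t-test, right-tailed).
s_p² = [(35−1)·710² + (26−1)·643²]/(35+26−2) = 465689
t = (2920 − 2470)/√[465689·(1/35 + 1/26)] = 2.547
df = n₁ + n₂ − 2 = 59
p-value = P(T ≥ 2.547) ≈ 0.007
Since p ≈ 0.007 < α = 0.1, reject H0; the data support H1.

t = 2.547, df = 59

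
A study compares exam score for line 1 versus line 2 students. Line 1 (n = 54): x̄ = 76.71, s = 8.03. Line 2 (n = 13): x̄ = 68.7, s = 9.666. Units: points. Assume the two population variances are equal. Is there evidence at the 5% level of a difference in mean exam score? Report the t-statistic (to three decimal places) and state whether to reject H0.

Let group 1 = line 1, group 2 = line 2. H0: μ_1 = μ_2; H1: μ_1 ≠ μ_2 (two-sample pooled-variance t-test, two-sided).
s_p² = [(54−1)·8.03² + (13−1)·9.666²]/(54+13−2) = 69.8256
t = (76.71 − 68.7)/√[69.8256·(1/54 + 1/13)] = 3.103
df = n₁ + n₂ − 2 = 65
Two-sided p-value ≈ 0.0028
Since p ≈ 0.0028 < α = 0.05, reject H0; the data support H1.

t = 3.103; reject H0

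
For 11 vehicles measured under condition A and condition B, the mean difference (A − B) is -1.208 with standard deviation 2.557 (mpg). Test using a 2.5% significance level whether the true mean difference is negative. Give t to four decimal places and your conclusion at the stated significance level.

t = -1.5669; fail to reject H0

H0: μ_d = 0; H1: μ_d < 0 (paired t-test on the differences, left-tailed).
t = d̄/(s_d/√n) = -1.208/(2.557/√11) = -1.5669
df = n − 1 = 10
p-value = P(T ≤ -1.5669) ≈ 0.0741
Since p ≈ 0.0741 > α = 0.025, fail to reject H0; the evidence is not statistically significant.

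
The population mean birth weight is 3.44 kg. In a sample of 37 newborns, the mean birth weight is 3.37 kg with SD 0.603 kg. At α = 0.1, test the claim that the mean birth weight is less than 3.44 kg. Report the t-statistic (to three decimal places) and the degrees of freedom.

H0: μ = 3.44; H1: μ < 3.44 (one-sample t-test, left-tailed).
t = (x̄ − μ₀)/(s/√n) = (3.37 − 3.44)/(0.603/√37) = -0.706
df = n − 1 = 36
p-value = P(T ≤ -0.706) ≈ 0.242
Since p ≈ 0.242 > α = 0.1, fail to reject H0; the evidence is not statistically significant.

t = -0.706, df = 36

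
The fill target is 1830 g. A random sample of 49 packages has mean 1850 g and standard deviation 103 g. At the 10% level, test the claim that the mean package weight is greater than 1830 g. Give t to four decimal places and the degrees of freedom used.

H0: μ = 1830; H1: μ > 1830 (one-sample t-test, right-tailed).
t = (x̄ − μ₀)/(s/√n) = (1850 − 1830)/(103/√49) = 1.3592
df = n − 1 = 48
p-value = P(T ≥ 1.3592) ≈ 0.090
Since p ≈ 0.090 < α = 0.1, reject H0; the data support H1.

t = 1.3592, df = 48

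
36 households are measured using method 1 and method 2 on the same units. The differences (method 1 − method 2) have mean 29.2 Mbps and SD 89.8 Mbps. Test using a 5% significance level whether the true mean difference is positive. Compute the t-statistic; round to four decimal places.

1.9510

H0: μ_d = 0; H1: μ_d > 0 (paired t-test on the differences, right-tailed).
t = d̄/(s_d/√n) = 29.2/(89.8/√36) = 1.9510
df = n − 1 = 35
p-value = P(T ≥ 1.9510) ≈ 0.030
Since p ≈ 0.030 < α = 0.05, reject H0; the data support H1.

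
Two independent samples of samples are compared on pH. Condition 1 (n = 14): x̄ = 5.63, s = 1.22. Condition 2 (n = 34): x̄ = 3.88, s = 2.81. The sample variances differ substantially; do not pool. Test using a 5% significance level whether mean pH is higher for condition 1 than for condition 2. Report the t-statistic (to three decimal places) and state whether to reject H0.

t = 3.008; reject H0

Let group 1 = condition 1, group 2 = condition 2. H0: μ_1 = μ_2; H1: μ_1 > μ_2 (Welch's two-sample t-test, right-tailed).
t = (x̄_1 − x̄_2)/√(s_1²/n_1 + s_2²/n_2) = (5.63 − 3.88)/√(1.22²/14 + 2.81²/34) = 3.008
Welch–Satterthwaite df ≈ 45.78
p-value = P(T ≥ 3.008) ≈ 0.0021
Since p ≈ 0.0021 < α = 0.05, reject H0; the data support H1.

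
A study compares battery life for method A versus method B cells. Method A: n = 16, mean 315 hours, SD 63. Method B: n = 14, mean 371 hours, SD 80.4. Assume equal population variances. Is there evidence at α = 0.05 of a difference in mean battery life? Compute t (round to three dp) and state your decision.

Let group 1 = method A, group 2 = method B. H0: μ_1 = μ_2; H1: μ_1 ≠ μ_2 (two-sample pooled-variance t-test, two-sided).
s_p² = [(16−1)·63² + (14−1)·80.4²]/(16+14−2) = 5127.47
t = (315 − 371)/√[5127.47·(1/16 + 1/14)] = -2.137
df = n₁ + n₂ − 2 = 28
Two-sided p-value ≈ 0.041
Since p ≈ 0.041 < α = 0.05, reject H0; the data support H1.

t = -2.137; reject H0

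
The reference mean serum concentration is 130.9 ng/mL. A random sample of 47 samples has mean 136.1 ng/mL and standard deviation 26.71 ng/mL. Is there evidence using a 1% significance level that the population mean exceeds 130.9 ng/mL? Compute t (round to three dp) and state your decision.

t = 1.335; fail to reject H0

H0: μ = 130.9; H1: μ > 130.9 (one-sample t-test, right-tailed).
t = (x̄ − μ₀)/(s/√n) = (136.1 − 130.9)/(26.71/√47) = 1.335
df = n − 1 = 46
p-value = P(T ≥ 1.335) ≈ 0.0943
Since p ≈ 0.0943 > α = 0.01, fail to reject H0; the evidence is not statistically significant.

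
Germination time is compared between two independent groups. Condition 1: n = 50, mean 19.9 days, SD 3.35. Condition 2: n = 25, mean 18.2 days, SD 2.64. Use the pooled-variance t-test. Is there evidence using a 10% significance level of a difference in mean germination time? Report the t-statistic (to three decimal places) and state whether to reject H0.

t = 2.214; reject H0

Let group 1 = condition 1, group 2 = condition 2. H0: μ_1 = μ_2; H1: μ_1 ≠ μ_2 (two-sample pooled-variance t-test, two-sided).
s_p² = [(50−1)·3.35² + (25−1)·2.64²]/(50+25−2) = 9.82429
t = (19.9 − 18.2)/√[9.82429·(1/50 + 1/25)] = 2.214
df = n₁ + n₂ − 2 = 73
Two-sided p-value ≈ 0.030
Since p ≈ 0.030 < α = 0.1, reject H0; the evidence is statistically significant.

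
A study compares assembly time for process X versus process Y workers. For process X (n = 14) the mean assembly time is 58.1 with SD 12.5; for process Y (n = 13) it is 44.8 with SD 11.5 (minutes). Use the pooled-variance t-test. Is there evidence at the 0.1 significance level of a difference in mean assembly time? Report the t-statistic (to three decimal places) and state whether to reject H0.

Let group 1 = process X, group 2 = process Y. H0: μ_1 = μ_2; H1: μ_1 ≠ μ_2 (two-sample pooled-variance t-test, two-sided).
s_p² = [(14−1)·12.5² + (13−1)·11.5²]/(14+13−2) = 144.73
t = (58.1 − 44.8)/√[144.73·(1/14 + 1/13)] = 2.870
df = n₁ + n₂ − 2 = 25
Two-sided p-value ≈ 0.008
Since p ≈ 0.008 < α = 0.1, reject H0; the data support H1.

t = 2.870; reject H0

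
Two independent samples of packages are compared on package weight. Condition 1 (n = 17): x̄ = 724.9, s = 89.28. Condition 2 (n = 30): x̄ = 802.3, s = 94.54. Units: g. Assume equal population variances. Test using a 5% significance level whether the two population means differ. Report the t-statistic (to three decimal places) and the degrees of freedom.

t = -2.750, df = 45

Let group 1 = condition 1, group 2 = condition 2. H0: μ_1 = μ_2; H1: μ_1 ≠ μ_2 (two-sample pooled-variance t-test, two-sided).
s_p² = [(17−1)·89.28² + (30−1)·94.54²]/(17+30−2) = 8594.03
t = (724.9 − 802.3)/√[8594.03·(1/17 + 1/30)] = -2.750
df = n₁ + n₂ − 2 = 45
Two-sided p-value ≈ 0.009
Since p ≈ 0.009 < α = 0.05, reject H0; the evidence is statistically significant.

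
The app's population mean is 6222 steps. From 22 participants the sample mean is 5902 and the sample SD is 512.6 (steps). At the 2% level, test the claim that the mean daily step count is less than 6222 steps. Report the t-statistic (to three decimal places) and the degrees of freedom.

H0: μ = 6222; H1: μ < 6222 (one-sample t-test, left-tailed).
t = (x̄ − μ₀)/(s/√n) = (5902 − 6222)/(512.6/√22) = -2.928
df = n − 1 = 21
p-value = P(T ≤ -2.928) ≈ 0.004
Since p ≈ 0.004 < α = 0.02, reject H0; the evidence is statistically significant.

t = -2.928, df = 21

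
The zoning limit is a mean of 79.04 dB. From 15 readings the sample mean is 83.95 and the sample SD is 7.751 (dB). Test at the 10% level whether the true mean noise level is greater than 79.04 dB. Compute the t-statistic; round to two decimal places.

2.45

H0: μ = 79.04; H1: μ > 79.04 (one-sample t-test, right-tailed).
t = (x̄ − μ₀)/(s/√n) = (83.95 − 79.04)/(7.751/√15) = 2.45
df = n − 1 = 14
p-value = P(T ≥ 2.45) ≈ 0.0139
Since p ≈ 0.0139 < α = 0.1, reject H0; the data support H1.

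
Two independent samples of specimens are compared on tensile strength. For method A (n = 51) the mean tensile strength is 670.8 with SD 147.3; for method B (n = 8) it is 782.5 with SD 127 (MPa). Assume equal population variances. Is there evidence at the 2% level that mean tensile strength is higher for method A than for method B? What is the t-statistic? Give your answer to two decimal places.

-2.03

Let group 1 = method A, group 2 = method B. H0: μ_1 = μ_2; H1: μ_1 > μ_2 (two-sample pooled-variance t-test, right-tailed).
s_p² = [(51−1)·147.3² + (8−1)·127²]/(51+8−2) = 21013.5
t = (670.8 − 782.5)/√[21013.5·(1/51 + 1/8)] = -2.03
df = n₁ + n₂ − 2 = 57
p-value = P(T ≥ -2.03) ≈ 0.9763
Since p ≈ 0.9763 > α = 0.02, fail to reject H0; the evidence is not statistically significant.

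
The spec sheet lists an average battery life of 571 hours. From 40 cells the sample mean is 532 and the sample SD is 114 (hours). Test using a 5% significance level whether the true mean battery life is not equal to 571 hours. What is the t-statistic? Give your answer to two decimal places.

H0: μ = 571; H1: μ ≠ 571 (one-sample t-test, two-sided).
t = (x̄ − μ₀)/(s/√n) = (532 − 571)/(114/√40) = -2.16
df = n − 1 = 39
Two-sided p-value ≈ 0.037
Since p ≈ 0.037 < α = 0.05, reject H0; the data support H1.

-2.16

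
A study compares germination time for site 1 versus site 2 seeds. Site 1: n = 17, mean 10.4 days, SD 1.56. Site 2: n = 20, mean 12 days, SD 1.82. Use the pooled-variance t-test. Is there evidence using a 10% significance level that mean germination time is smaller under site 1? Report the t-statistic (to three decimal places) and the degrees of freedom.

Let group 1 = site 1, group 2 = site 2. H0: μ_1 = μ_2; H1: μ_1 < μ_2 (two-sample pooled-variance t-test, left-tailed).
s_p² = [(17−1)·1.56² + (20−1)·1.82²]/(17+20−2) = 2.91066
t = (10.4 − 12)/√[2.91066·(1/17 + 1/20)] = -2.843
df = n₁ + n₂ − 2 = 35
p-value = P(T ≤ -2.843) ≈ 0.004
Since p ≈ 0.004 < α = 0.1, reject H0; the data support H1.

t = -2.843, df = 35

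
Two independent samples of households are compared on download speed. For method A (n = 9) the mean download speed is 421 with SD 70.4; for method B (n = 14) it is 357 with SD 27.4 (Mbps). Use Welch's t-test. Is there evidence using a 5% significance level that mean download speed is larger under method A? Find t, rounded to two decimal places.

2.60

Let group 1 = method A, group 2 = method B. H0: μ_1 = μ_2; H1: μ_1 > μ_2 (Welch's two-sample t-test, right-tailed).
t = (x̄_1 − x̄_2)/√(s_1²/n_1 + s_2²/n_2) = (421 − 357)/√(70.4²/9 + 27.4²/14) = 2.60
Welch–Satterthwaite df ≈ 9.58
p-value = P(T ≥ 2.60) ≈ 0.0136
Since p ≈ 0.0136 < α = 0.05, reject H0; the evidence is statistically significant.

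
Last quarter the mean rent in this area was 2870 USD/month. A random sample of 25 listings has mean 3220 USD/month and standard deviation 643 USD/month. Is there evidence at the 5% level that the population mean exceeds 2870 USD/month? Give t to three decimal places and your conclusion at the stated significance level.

H0: μ = 2870; H1: μ > 2870 (one-sample t-test, right-tailed).
t = (x̄ − μ₀)/(s/√n) = (3220 − 2870)/(643/√25) = 2.722
df = n − 1 = 24
p-value = P(T ≥ 2.722) ≈ 0.0060
Since p ≈ 0.0060 < α = 0.05, reject H0; the data support H1.

t = 2.722; reject H0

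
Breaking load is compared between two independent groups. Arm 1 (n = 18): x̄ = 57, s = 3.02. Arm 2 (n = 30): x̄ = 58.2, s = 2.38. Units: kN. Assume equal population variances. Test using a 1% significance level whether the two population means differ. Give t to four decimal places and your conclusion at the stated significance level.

t = -1.5277; fail to reject H0

Let group 1 = arm 1, group 2 = arm 2. H0: μ_1 = μ_2; H1: μ_1 ≠ μ_2 (two-sample pooled-variance t-test, two-sided).
s_p² = [(18−1)·3.02² + (30−1)·2.38²]/(18+30−2) = 6.94162
t = (57 − 58.2)/√[6.94162·(1/18 + 1/30)] = -1.5277
df = n₁ + n₂ − 2 = 46
Two-sided p-value ≈ 0.133
Since p ≈ 0.133 > α = 0.01, fail to reject H0; the data do not provide sufficient evidence against H0.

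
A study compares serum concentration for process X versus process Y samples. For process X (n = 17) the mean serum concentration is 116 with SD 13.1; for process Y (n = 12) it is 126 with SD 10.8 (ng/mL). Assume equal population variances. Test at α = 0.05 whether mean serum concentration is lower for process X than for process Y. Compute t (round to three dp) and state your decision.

Let group 1 = process X, group 2 = process Y. H0: μ_1 = μ_2; H1: μ_1 < μ_2 (two-sample pooled-variance t-test, left-tailed).
s_p² = [(17−1)·13.1² + (12−1)·10.8²]/(17+12−2) = 149.215
t = (116 − 126)/√[149.215·(1/17 + 1/12)] = -2.171
df = n₁ + n₂ − 2 = 27
p-value = P(T ≤ -2.171) ≈ 0.019
Since p ≈ 0.019 < α = 0.05, reject H0; the evidence is statistically significant.

t = -2.171; reject H0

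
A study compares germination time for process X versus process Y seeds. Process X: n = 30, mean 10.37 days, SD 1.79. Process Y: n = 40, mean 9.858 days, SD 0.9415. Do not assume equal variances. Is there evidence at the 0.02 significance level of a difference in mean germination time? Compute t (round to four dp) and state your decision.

Let group 1 = process X, group 2 = process Y. H0: μ_1 = μ_2; H1: μ_1 ≠ μ_2 (Welch's two-sample t-test, two-sided).
t = (x̄_1 − x̄_2)/√(s_1²/n_1 + s_2²/n_2) = (10.37 − 9.858)/√(1.79²/30 + 0.9415²/40) = 1.4257
Welch–Satterthwaite df ≈ 40.97
Two-sided p-value ≈ 0.1615
Since p ≈ 0.1615 > α = 0.02, fail to reject H0; the evidence is not statistically significant.

t = 1.4257; fail to reject H0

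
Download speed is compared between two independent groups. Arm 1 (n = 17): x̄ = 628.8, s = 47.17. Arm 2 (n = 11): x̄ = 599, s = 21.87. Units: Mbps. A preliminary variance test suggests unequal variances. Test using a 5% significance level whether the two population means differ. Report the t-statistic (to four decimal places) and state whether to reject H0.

t = 2.2568; reject H0

Let group 1 = arm 1, group 2 = arm 2. H0: μ_1 = μ_2; H1: μ_1 ≠ μ_2 (Welch's two-sample t-test, two-sided).
t = (x̄_1 − x̄_2)/√(s_1²/n_1 + s_2²/n_2) = (628.8 − 599)/√(47.17²/17 + 21.87²/11) = 2.2568
Welch–Satterthwaite df ≈ 24.13
Two-sided p-value ≈ 0.0333
Since p ≈ 0.0333 < α = 0.05, reject H0; the evidence is statistically significant.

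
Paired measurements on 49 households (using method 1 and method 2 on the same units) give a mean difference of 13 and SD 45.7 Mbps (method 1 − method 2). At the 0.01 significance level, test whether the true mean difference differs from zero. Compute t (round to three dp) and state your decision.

t = 1.991; fail to reject H0

H0: μ_d = 0; H1: μ_d ≠ 0 (paired t-test on the differences, two-sided).
t = d̄/(s_d/√n) = 13/(45.7/√49) = 1.991
df = n − 1 = 48
Two-sided p-value ≈ 0.052
Since p ≈ 0.052 > α = 0.01, fail to reject H0; the evidence is not statistically significant.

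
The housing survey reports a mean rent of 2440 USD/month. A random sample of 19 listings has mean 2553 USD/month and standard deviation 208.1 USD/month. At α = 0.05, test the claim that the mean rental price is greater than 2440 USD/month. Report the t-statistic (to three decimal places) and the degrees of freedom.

H0: μ = 2440; H1: μ > 2440 (one-sample t-test, right-tailed).
t = (x̄ − μ₀)/(s/√n) = (2553 − 2440)/(208.1/√19) = 2.367
df = n − 1 = 18
p-value = P(T ≥ 2.367) ≈ 0.0147
Since p ≈ 0.0147 < α = 0.05, reject H0; the data support H1.

t = 2.367, df = 18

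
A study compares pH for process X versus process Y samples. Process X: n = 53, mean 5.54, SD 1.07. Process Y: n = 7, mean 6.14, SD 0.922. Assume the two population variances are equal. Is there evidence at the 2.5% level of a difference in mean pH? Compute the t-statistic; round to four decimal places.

Let group 1 = process X, group 2 = process Y. H0: μ_1 = μ_2; H1: μ_1 ≠ μ_2 (two-sample pooled-variance t-test, two-sided).
s_p² = [(53−1)·1.07² + (7−1)·0.922²]/(53+7−2) = 1.1144
t = (5.54 − 6.14)/√[1.1144·(1/53 + 1/7)] = -1.4133
df = n₁ + n₂ − 2 = 58
Two-sided p-value ≈ 0.1629
Since p ≈ 0.1629 > α = 0.025, fail to reject H0; the data do not provide sufficient evidence against H0.

-1.4133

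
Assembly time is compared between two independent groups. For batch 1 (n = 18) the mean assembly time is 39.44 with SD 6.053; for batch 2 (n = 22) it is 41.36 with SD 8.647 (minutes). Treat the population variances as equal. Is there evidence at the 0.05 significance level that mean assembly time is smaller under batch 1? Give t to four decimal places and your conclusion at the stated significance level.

Let group 1 = batch 1, group 2 = batch 2. H0: μ_1 = μ_2; H1: μ_1 < μ_2 (two-sample pooled-variance t-test, left-tailed).
s_p² = [(18−1)·6.053² + (22−1)·8.647²]/(18+22−2) = 57.7116
t = (39.44 − 41.36)/√[57.7116·(1/18 + 1/22)] = -0.7952
df = n₁ + n₂ − 2 = 38
p-value = P(T ≤ -0.7952) ≈ 0.2157
Since p ≈ 0.2157 > α = 0.05, fail to reject H0; the data do not provide sufficient evidence against H0.

t = -0.7952; fail to reject H0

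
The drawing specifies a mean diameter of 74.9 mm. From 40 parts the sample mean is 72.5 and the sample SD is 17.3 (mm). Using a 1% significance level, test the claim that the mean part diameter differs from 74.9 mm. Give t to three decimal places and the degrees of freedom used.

t = -0.877, df = 39

H0: μ = 74.9; H1: μ ≠ 74.9 (one-sample t-test, two-sided).
t = (x̄ − μ₀)/(s/√n) = (72.5 − 74.9)/(17.3/√40) = -0.877
df = n − 1 = 39
Two-sided p-value ≈ 0.386
Since p ≈ 0.386 > α = 0.01, fail to reject H0; the data do not provide sufficient evidence against H0.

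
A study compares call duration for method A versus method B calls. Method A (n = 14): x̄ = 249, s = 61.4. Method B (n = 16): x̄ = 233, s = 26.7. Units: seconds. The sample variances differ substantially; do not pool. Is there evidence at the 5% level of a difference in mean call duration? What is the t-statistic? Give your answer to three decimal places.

Let group 1 = method A, group 2 = method B. H0: μ_1 = μ_2; H1: μ_1 ≠ μ_2 (Welch's two-sample t-test, two-sided).
t = (x̄_1 − x̄_2)/√(s_1²/n_1 + s_2²/n_2) = (249 − 233)/√(61.4²/14 + 26.7²/16) = 0.903
Welch–Satterthwaite df ≈ 17.25
Two-sided p-value ≈ 0.379
Since p ≈ 0.379 > α = 0.05, fail to reject H0; the evidence is not statistically significant.

0.903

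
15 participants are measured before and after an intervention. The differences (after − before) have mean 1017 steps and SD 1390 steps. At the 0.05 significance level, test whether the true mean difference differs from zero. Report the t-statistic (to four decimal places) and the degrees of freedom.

H0: μ_d = 0; H1: μ_d ≠ 0 (paired t-test on the differences, two-sided).
t = d̄/(s_d/√n) = 1017/(1390/√15) = 2.8337
df = n − 1 = 14
Two-sided p-value ≈ 0.0133
Since p ≈ 0.0133 < α = 0.05, reject H0; the evidence is statistically significant.

t = 2.8337, df = 14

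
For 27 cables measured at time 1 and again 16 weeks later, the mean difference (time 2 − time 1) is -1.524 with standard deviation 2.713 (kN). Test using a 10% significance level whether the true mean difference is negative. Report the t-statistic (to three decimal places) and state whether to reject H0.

H0: μ_d = 0; H1: μ_d < 0 (paired t-test on the differences, left-tailed).
t = d̄/(s_d/√n) = -1.524/(2.713/√27) = -2.919
df = n − 1 = 26
p-value = P(T ≤ -2.919) ≈ 0.004
Since p ≈ 0.004 < α = 0.1, reject H0; the data support H1.

t = -2.919; reject H0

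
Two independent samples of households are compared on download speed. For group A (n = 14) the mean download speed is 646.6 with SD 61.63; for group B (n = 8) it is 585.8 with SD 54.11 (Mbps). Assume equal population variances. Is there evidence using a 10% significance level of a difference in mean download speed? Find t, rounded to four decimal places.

2.3209

Let group 1 = group A, group 2 = group B. H0: μ_1 = μ_2; H1: μ_1 ≠ μ_2 (two-sample pooled-variance t-test, two-sided).
s_p² = [(14−1)·61.63² + (8−1)·54.11²]/(14+8−2) = 3493.63
t = (646.6 − 585.8)/√[3493.63·(1/14 + 1/8)] = 2.3209
df = n₁ + n₂ − 2 = 20
Two-sided p-value ≈ 0.031
Since p ≈ 0.031 < α = 0.1, reject H0; the data support H1.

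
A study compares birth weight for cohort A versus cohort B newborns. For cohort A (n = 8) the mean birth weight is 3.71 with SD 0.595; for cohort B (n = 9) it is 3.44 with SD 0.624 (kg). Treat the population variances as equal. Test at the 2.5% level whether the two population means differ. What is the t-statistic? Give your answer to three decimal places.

Let group 1 = cohort A, group 2 = cohort B. H0: μ_1 = μ_2; H1: μ_1 ≠ μ_2 (two-sample pooled-variance t-test, two-sided).
s_p² = [(8−1)·0.595² + (9−1)·0.624²]/(8+9−2) = 0.372879
t = (3.71 − 3.44)/√[0.372879·(1/8 + 1/9)] = 0.910
df = n₁ + n₂ − 2 = 15
Two-sided p-value ≈ 0.3772
Since p ≈ 0.3772 > α = 0.025, fail to reject H0; the evidence is not statistically significant.

0.910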